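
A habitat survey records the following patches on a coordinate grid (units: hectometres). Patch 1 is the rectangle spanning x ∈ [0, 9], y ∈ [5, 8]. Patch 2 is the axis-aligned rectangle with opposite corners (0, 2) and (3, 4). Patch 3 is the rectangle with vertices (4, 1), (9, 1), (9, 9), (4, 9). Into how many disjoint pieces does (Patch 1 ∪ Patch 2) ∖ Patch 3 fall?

2

(Patch 1 ∪ Patch 2) ∖ Patch 3 splits into 2 disjoint pieces (area 12, area 6).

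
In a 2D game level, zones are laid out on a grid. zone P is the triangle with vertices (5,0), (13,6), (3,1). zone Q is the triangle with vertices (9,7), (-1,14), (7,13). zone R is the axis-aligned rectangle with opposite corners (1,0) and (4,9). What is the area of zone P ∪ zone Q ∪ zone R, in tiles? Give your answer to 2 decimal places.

59.50

By inclusion–exclusion:
Individual areas: |zone P| = 10, |zone Q| = 23, |zone R| = 27.
|zone P∩zone Q| = 0.
|zone P∩zone R| = 0.5.
|zone Q∩zone R| = 0.
|zone P∩zone Q∩zone R| = 0.
|zone P ∪ zone Q ∪ zone R| = 60 − 0.5 + 0 = 59.50.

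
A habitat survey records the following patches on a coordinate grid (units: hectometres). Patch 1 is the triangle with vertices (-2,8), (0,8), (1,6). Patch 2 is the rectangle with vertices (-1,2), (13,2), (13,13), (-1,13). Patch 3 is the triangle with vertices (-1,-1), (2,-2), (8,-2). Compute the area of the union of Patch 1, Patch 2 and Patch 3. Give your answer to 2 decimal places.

By inclusion–exclusion:
Individual areas: |Patch 1| = 2, |Patch 2| = 154, |Patch 3| = 3.
|Patch 1∩Patch 2| = 1.6667.
|Patch 1∩Patch 3| = 0.
|Patch 2∩Patch 3| = 0.
|Patch 1∩Patch 2∩Patch 3| = 0.
|Patch 1 ∪ Patch 2 ∪ Patch 3| = 159 − 1.6667 + 0 = 157.33.

157.33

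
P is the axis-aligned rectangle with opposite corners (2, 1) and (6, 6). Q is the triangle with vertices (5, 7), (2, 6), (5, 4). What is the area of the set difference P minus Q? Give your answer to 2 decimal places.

|P| = 20, |P∩Q| = 3.
|P ∖ Q| = |P| − |P∩Q| = 20 − 3 = 17.00.

17.00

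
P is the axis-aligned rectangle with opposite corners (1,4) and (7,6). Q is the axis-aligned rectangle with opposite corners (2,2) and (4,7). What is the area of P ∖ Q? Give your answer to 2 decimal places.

8.00

|P∩Q|: x∈[2,4], y∈[4,6] → 2·2 = 4.
|P| = 12.
|P ∖ Q| = |P| − |P∩Q| = 12 − 4 = 8.00.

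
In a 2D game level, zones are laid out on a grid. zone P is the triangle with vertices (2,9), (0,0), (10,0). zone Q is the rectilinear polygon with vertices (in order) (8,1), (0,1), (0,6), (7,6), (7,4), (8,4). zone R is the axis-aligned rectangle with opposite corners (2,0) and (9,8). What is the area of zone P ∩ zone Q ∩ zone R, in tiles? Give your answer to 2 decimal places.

23.75

The intersection is the polygon with vertices (4.667,6), (8,2.25), (8,1), (2,1), (2,6).
By the shoelace formula its area is 23.75.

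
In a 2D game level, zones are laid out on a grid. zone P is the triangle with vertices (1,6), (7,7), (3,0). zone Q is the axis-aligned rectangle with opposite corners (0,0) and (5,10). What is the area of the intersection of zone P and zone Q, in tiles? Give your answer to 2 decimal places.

15.83

The intersection is the polygon with vertices (5,6.667), (5,3.5), (3,0), (1,6).
By the shoelace formula its area is 15.83.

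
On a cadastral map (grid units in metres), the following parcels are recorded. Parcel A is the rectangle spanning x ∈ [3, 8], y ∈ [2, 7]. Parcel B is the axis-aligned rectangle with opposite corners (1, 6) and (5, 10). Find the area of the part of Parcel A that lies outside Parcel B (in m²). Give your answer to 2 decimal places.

|Parcel A∩Parcel B|: x∈[3,5], y∈[6,7] → 2·1 = 2.
|Parcel A| = 25.
|Parcel A ∖ Parcel B| = |Parcel A| − |Parcel A∩Parcel B| = 25 − 2 = 23.00.

23.00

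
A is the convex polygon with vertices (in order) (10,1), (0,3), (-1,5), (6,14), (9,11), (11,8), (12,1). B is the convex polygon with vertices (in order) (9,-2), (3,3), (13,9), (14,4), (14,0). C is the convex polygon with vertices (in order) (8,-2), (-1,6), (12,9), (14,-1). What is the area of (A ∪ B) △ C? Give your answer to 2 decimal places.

|A ∪ B| = 136.4868.
|(A ∪ B) ∩ C| = 89.684.
|(A ∪ B) △ C| = 136.4868 + 96.5 − 179.3679 = 53.62.

53.62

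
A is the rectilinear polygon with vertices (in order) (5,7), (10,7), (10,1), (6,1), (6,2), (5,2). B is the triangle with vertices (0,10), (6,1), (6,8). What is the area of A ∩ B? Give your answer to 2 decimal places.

4.92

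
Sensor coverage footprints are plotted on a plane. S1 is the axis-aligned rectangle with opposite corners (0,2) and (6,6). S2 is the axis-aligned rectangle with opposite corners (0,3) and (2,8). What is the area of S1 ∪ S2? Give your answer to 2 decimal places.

By inclusion–exclusion:
Individual areas: |S1| = 24, |S2| = 10.
|S1∩S2|: x∈[0,2], y∈[3,6] → 2·3 = 6.
|S1 ∪ S2| = 34 − 6 = 28.00.

28.00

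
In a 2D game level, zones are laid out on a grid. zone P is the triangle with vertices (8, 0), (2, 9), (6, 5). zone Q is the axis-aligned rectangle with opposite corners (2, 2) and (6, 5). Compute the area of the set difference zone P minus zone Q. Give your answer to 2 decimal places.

|zone P| = 6, |zone P∩zone Q| = 1.3333.
|zone P ∖ zone Q| = |zone P| − |zone P∩zone Q| = 6 − 1.3333 = 4.67.

4.67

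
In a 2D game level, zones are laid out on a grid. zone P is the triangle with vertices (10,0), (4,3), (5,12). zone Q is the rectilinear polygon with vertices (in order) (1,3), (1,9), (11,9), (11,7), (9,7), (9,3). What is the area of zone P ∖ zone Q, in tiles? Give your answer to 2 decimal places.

|zone P| = 28.5, |zone P∩zone Q| = 19.
|zone P ∖ zone Q| = |zone P| − |zone P∩zone Q| = 28.5 − 19 = 9.50.

9.50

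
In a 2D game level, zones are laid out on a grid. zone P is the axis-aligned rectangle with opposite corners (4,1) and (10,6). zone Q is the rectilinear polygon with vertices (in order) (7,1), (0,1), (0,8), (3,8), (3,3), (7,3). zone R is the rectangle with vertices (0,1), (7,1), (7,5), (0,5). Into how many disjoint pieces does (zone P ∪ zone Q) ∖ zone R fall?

(zone P ∪ zone Q) ∖ zone R splits into 2 disjoint pieces (area 18, area 9).

2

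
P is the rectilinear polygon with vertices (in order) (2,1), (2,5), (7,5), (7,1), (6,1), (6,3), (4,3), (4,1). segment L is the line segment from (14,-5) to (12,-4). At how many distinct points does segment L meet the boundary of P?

0

The segment lies entirely outside P and never meets its boundary.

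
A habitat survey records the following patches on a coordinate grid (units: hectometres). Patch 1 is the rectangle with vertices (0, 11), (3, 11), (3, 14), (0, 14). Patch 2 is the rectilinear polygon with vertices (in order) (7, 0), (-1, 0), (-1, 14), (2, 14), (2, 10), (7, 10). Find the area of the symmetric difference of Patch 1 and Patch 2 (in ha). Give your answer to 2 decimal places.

|Patch 1| = 9, |Patch 2| = 92, |Patch 1∩Patch 2| = 6.
|Patch 1 △ Patch 2| = |Patch 1| + |Patch 2| − 2·|Patch 1∩Patch 2| = 9 + 92 − 12 = 89.00.

89.00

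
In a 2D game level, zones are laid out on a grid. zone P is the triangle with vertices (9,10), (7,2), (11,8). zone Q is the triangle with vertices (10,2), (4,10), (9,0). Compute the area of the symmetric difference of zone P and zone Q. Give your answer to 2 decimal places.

17.83

|zone P| = 10, |zone Q| = 10, |zone P∩zone Q| = 1.0854.
|zone P △ zone Q| = |zone P| + |zone Q| − 2·|zone P∩zone Q| = 10 + 10 − 2.1709 = 17.83.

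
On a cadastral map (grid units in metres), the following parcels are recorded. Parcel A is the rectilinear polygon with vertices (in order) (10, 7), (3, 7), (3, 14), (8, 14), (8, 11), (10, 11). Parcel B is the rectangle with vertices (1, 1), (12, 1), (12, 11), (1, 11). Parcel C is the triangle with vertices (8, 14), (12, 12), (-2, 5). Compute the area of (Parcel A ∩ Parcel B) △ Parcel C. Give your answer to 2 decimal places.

|Parcel A ∩ Parcel B| = 28.
|(Parcel A ∩ Parcel B) ∩ Parcel C| = 11.
|(Parcel A ∩ Parcel B) △ Parcel C| = 28 + 28 − 22 = 34.00.

34.00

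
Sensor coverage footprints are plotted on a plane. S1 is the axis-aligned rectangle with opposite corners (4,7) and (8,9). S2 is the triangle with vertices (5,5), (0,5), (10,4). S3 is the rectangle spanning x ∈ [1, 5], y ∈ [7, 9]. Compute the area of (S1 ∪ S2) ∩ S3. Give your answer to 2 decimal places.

The region (S1 ∪ S2) ∩ S3 is the polygon with vertices (5,9), (5,7), (4,7), (4,9).
By the shoelace formula its area is 2.00.

2.00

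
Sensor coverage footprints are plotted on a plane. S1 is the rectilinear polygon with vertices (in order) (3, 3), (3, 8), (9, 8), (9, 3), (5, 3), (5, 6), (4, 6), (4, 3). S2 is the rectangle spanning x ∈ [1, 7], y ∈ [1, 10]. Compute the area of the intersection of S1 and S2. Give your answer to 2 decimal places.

17.00

The intersection is the polygon with vertices (3,8), (7,8), (7,3), (5,3), (5,6), (4,6), (4,3), (3,3).
By the shoelace formula its area is 17.00.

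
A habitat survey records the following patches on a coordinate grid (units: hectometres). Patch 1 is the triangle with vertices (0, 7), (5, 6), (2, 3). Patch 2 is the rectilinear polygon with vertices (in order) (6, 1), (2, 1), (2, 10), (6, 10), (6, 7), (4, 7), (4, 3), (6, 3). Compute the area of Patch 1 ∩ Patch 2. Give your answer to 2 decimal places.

4.80

The intersection is the polygon with vertices (4,6.2), (4,5), (2,3), (2,6.6).
By the shoelace formula its area is 4.80.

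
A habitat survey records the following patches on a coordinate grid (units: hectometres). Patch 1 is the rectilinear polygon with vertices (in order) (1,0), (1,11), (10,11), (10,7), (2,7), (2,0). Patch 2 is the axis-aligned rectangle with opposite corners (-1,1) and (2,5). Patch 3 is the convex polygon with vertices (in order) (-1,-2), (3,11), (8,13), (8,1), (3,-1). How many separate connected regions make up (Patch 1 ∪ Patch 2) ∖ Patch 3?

(Patch 1 ∪ Patch 2) ∖ Patch 3 splits into 2 disjoint pieces (area 12.6154, area 8).

2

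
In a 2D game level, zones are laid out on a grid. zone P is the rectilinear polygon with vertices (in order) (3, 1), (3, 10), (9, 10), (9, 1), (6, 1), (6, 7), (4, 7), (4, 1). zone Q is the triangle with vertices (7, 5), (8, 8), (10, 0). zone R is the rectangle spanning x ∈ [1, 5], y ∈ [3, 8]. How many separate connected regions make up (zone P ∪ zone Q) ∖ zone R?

(zone P ∪ zone Q) ∖ zone R splits into 2 disjoint pieces (area 35.1667, area 2).

2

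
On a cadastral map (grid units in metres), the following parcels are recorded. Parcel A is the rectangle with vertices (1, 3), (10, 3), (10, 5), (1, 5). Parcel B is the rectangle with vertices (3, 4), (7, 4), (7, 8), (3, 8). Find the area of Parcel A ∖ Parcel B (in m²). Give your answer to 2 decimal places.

14.00

|Parcel A∩Parcel B|: x∈[3,7], y∈[4,5] → 4·1 = 4.
|Parcel A| = 18.
|Parcel A ∖ Parcel B| = |Parcel A| − |Parcel A∩Parcel B| = 18 − 4 = 14.00.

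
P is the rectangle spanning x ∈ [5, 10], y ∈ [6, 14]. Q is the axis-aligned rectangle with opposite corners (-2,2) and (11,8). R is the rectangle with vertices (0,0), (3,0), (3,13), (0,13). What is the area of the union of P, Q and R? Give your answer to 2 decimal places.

129.00

By inclusion–exclusion:
Individual areas: |P| = 40, |Q| = 78, |R| = 39.
|P∩Q|: x∈[5,10], y∈[6,8] → 5·2 = 10.
|P∩R| = 0 (no overlap).
|Q∩R|: x∈[0,3], y∈[2,8] → 3·6 = 18.
|P∩Q∩R| = 0.
|P ∪ Q ∪ R| = 157 − 28 + 0 = 129.00.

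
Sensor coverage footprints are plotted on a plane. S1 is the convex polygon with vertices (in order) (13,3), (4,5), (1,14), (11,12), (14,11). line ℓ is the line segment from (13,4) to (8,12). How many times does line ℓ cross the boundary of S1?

The segment lies entirely inside S1 and never meets its boundary.

0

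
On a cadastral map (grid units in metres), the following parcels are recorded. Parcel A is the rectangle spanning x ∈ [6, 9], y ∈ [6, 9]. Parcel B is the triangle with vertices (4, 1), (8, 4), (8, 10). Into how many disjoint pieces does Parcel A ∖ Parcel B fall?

2

Parcel A ∖ Parcel B splits into 2 disjoint pieces (area 3, area 2.6667).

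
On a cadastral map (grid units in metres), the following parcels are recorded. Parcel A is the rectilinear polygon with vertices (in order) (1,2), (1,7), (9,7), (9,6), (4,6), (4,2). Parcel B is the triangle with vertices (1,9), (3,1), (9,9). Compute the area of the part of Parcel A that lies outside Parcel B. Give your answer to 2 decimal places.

|Parcel A| = 20, |Parcel A∩Parcel B| = 12.4583.
|Parcel A ∖ Parcel B| = |Parcel A| − |Parcel A∩Parcel B| = 20 − 12.4583 = 7.54.

7.54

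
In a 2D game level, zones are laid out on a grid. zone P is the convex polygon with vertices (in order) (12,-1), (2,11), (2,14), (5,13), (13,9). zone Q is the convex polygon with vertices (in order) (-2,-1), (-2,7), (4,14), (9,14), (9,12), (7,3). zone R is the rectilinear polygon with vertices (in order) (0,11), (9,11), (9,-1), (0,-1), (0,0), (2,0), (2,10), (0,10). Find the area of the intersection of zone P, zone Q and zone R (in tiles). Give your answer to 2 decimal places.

The intersection is the polygon with vertices (7.351,4.579), (2,11), (8.778,11).
By the shoelace formula its area is 21.76.

21.76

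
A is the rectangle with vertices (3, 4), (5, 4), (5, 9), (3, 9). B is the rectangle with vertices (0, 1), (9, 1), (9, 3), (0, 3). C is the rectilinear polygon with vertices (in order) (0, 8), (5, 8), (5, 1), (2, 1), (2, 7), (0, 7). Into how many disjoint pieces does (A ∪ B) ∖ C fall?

(A ∪ B) ∖ C splits into 3 disjoint pieces (area 2, area 8, area 4).

3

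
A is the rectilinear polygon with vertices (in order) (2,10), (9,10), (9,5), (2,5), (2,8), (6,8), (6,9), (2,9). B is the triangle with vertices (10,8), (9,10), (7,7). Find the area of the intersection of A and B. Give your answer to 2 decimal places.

2.33

The intersection is the polygon with vertices (9,7.667), (7,7), (9,10).
By the shoelace formula its area is 2.33.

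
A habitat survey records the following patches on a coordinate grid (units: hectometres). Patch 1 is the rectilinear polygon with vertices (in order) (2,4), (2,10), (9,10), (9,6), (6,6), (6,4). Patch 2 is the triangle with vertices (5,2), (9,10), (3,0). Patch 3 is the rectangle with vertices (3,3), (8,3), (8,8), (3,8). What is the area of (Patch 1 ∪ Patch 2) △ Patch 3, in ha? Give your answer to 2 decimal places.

|Patch 1 ∪ Patch 2| = 38.9.
|(Patch 1 ∪ Patch 2) ∩ Patch 3| = 17.35.
|(Patch 1 ∪ Patch 2) △ Patch 3| = 38.9 + 25 − 34.7 = 29.20.

29.20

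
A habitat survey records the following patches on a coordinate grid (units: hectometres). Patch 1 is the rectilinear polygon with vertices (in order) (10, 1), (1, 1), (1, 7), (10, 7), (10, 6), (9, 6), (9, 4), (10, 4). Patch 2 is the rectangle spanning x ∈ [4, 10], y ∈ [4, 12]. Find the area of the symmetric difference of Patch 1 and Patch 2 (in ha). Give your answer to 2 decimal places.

|Patch 1| = 52, |Patch 2| = 48, |Patch 1∩Patch 2| = 16.
|Patch 1 △ Patch 2| = |Patch 1| + |Patch 2| − 2·|Patch 1∩Patch 2| = 52 + 48 − 32 = 68.00.

68.00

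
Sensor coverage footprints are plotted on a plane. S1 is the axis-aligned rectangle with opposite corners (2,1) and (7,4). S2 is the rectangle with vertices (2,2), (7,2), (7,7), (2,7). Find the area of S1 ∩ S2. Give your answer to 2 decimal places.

|S1∩S2|: x∈[2,7], y∈[2,4] → 5·2 = 10.

10.00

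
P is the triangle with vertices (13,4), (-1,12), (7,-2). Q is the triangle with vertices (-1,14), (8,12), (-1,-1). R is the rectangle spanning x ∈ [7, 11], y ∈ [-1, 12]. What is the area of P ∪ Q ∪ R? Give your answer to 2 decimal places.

By inclusion–exclusion:
Individual areas: |P| = 66, |Q| = 67.5, |R| = 52.
|P∩Q| = 15.4651.
|P∩R| = 24.6429.
|Q∩R| = 0.7222.
|P∩Q∩R| = 0.
|P ∪ Q ∪ R| = 185.5 − 40.8302 + 0 = 144.67.

144.67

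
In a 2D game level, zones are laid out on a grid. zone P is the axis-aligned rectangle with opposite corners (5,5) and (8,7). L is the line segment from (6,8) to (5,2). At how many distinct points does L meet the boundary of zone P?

The segment meets the boundary at (5.5,5), (5.833,7).

2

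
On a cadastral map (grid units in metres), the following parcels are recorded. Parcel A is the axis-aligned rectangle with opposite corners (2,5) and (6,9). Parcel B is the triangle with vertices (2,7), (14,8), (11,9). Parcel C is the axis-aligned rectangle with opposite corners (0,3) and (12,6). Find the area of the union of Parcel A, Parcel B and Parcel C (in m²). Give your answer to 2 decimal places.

By inclusion–exclusion:
Individual areas: |Parcel A| = 16, |Parcel B| = 7.5, |Parcel C| = 36.
|Parcel A∩Parcel B| = 1.1111.
|Parcel A∩Parcel C|: x∈[2,6], y∈[5,6] → 4·1 = 4.
|Parcel B∩Parcel C| = 0.
|Parcel A∩Parcel B∩Parcel C| = 0.
|Parcel A ∪ Parcel B ∪ Parcel C| = 59.5 − 5.1111 + 0 = 54.39.

54.39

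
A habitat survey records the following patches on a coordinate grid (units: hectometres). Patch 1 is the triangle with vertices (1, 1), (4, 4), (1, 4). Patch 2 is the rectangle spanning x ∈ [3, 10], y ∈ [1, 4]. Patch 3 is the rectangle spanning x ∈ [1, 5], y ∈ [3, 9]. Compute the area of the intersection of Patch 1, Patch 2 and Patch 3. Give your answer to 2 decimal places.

0.50

The intersection is the polygon with vertices (3,4), (4,4), (3,3).
By the shoelace formula its area is 0.50.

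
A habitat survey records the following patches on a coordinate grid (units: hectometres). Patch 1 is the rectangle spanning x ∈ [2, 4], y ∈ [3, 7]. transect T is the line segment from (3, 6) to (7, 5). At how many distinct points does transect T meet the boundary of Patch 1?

The segment meets the boundary at (4,5.75).

1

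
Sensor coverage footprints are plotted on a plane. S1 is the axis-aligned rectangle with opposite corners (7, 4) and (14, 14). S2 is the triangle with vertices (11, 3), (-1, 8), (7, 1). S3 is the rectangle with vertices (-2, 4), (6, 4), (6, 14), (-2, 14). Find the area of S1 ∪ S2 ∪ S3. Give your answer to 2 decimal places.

162.82

By inclusion–exclusion:
Individual areas: |S1| = 70, |S2| = 22, |S3| = 80.
|S1∩S2| = 0.5333.
|S1∩S3| = 0 (no overlap).
|S2∩S3| = 8.6488.
|S1∩S2∩S3| = 0.
|S1 ∪ S2 ∪ S3| = 172 − 9.1821 + 0 = 162.82.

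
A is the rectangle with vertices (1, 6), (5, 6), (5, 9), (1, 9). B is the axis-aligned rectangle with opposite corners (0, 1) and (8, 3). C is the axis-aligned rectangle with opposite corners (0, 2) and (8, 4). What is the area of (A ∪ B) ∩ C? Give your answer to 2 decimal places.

8.00

The region (A ∪ B) ∩ C is the polygon with vertices (8,2), (0,2), (0,3), (8,3).
By the shoelace formula its area is 8.00.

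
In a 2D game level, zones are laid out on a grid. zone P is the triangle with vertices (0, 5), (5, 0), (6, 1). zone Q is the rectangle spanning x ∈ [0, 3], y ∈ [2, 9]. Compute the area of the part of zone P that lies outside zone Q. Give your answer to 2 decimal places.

3.50

|zone P| = 5, |zone P∩zone Q| = 1.5.
|zone P ∖ zone Q| = |zone P| − |zone P∩zone Q| = 5 − 1.5 = 3.50.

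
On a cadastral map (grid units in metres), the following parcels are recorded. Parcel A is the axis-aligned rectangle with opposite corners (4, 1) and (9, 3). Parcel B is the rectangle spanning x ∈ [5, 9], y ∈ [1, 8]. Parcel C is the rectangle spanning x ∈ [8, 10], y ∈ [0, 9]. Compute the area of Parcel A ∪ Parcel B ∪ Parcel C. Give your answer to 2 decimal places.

41.00

By inclusion–exclusion:
Individual areas: |Parcel A| = 10, |Parcel B| = 28, |Parcel C| = 18.
|Parcel A∩Parcel B|: x∈[5,9], y∈[1,3] → 4·2 = 8.
|Parcel A∩Parcel C|: x∈[8,9], y∈[1,3] → 1·2 = 2.
|Parcel B∩Parcel C|: x∈[8,9], y∈[1,8] → 1·7 = 7.
|Parcel A∩Parcel B∩Parcel C| = 2.
|Parcel A ∪ Parcel B ∪ Parcel C| = 56 − 17 + 2 = 41.00.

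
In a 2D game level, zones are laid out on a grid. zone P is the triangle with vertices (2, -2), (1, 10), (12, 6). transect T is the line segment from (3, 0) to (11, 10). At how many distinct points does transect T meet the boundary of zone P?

1

The segment meets the boundary at (8.746,7.183).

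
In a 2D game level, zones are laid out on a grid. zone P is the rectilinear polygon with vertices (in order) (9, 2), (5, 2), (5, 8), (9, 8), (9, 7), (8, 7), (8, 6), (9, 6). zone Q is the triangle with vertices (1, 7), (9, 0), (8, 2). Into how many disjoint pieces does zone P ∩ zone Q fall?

1

zone P ∩ zone Q is a single connected region.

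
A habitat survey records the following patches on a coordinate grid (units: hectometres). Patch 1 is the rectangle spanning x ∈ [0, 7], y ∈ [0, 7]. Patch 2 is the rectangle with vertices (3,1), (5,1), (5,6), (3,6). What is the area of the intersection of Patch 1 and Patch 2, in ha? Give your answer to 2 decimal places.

|Patch 1∩Patch 2|: x∈[3,5], y∈[1,6] → 2·5 = 10.

10.00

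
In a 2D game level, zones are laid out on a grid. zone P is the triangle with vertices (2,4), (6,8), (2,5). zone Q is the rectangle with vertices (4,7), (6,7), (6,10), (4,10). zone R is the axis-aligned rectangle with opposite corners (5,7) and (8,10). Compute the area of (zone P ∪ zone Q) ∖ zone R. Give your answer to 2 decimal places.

4.83

|zone P ∪ zone Q| = 7.8333.
|(zone P ∪ zone Q) ∩ zone R| = 3.
|(zone P ∪ zone Q) ∖ zone R| = 7.8333 − 3 = 4.83.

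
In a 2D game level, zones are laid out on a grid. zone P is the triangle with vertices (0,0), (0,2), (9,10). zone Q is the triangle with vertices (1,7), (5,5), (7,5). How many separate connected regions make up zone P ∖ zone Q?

2

zone P ∖ zone Q splits into 2 disjoint pieces (area 6.5669, area 2.021).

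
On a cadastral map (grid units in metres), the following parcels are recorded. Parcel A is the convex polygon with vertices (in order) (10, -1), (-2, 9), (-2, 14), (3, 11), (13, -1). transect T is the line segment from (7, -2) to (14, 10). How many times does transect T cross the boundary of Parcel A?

2

The segment meets the boundary at (9.814,2.824), (8.374,0.355).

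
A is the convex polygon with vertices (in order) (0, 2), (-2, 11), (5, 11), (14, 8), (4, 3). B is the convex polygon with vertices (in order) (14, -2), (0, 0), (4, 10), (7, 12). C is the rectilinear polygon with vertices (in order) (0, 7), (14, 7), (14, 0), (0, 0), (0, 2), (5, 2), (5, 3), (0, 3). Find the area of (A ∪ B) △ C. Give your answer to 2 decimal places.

89.43

|A ∪ B| = 144.8333.
|(A ∪ B) ∩ C| = 74.2.
|(A ∪ B) △ C| = 144.8333 + 93 − 148.4 = 89.43.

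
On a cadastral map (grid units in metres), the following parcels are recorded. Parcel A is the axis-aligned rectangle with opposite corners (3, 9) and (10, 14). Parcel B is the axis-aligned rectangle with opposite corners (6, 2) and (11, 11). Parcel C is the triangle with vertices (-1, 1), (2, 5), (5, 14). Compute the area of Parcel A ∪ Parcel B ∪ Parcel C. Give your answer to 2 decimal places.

78.00

By inclusion–exclusion:
Individual areas: |Parcel A| = 35, |Parcel B| = 45, |Parcel C| = 7.5.
|Parcel A∩Parcel B|: x∈[6,10], y∈[9,11] → 4·2 = 8.
|Parcel A∩Parcel C| = 1.5.
|Parcel B∩Parcel C| = 0.
|Parcel A∩Parcel B∩Parcel C| = 0.
|Parcel A ∪ Parcel B ∪ Parcel C| = 87.5 − 9.5 + 0 = 78.00.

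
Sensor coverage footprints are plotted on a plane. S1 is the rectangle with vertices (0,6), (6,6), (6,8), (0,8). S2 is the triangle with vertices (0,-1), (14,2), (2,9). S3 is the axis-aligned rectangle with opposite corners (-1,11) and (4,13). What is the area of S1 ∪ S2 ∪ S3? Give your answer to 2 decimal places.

81.72

By inclusion–exclusion:
Individual areas: |S1| = 12, |S2| = 67, |S3| = 10.
|S1∩S2| = 7.2762.
|S1∩S3| = 0 (no overlap).
|S2∩S3| = 0.
|S1∩S2∩S3| = 0.
|S1 ∪ S2 ∪ S3| = 89 − 7.2762 + 0 = 81.72.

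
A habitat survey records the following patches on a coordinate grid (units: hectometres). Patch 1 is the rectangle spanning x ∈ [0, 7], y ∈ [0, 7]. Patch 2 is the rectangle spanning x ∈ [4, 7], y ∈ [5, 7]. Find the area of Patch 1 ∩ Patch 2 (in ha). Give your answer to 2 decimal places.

6.00

|Patch 1∩Patch 2|: x∈[4,7], y∈[5,7] → 3·2 = 6.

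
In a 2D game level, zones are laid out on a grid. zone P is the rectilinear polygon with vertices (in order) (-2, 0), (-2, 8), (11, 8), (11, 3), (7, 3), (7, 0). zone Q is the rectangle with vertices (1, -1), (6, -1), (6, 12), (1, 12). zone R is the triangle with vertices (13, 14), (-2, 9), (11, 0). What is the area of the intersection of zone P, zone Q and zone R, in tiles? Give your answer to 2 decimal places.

14.04

The intersection is the polygon with vertices (6,3.462), (1,6.923), (1,8), (6,8).
By the shoelace formula its area is 14.04.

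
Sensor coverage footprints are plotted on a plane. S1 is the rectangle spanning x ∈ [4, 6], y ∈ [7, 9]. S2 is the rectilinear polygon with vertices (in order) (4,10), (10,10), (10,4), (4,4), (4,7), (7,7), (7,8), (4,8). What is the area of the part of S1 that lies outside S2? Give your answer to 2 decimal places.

2.00

|S1| = 4, |S1∩S2| = 2.
|S1 ∖ S2| = |S1| − |S1∩S2| = 4 − 2 = 2.00.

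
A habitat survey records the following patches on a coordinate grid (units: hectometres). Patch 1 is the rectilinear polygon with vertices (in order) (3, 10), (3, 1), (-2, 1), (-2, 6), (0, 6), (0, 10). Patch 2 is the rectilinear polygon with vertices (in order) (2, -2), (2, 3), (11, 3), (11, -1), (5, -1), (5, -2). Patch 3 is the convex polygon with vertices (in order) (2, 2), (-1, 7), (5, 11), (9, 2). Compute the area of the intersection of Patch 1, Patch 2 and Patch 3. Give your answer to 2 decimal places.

The intersection is the polygon with vertices (2,3), (3,3), (3,2), (2,2).
By the shoelace formula its area is 1.00.

1.00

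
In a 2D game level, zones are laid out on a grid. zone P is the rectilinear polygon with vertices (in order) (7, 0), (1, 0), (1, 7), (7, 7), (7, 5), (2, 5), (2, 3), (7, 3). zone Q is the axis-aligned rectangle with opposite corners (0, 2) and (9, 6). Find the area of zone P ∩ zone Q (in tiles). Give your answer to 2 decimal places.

The intersection is the polygon with vertices (1,6), (7,6), (7,5), (2,5), (2,3), (7,3), (7,2), (1,2).
By the shoelace formula its area is 14.00.

14.00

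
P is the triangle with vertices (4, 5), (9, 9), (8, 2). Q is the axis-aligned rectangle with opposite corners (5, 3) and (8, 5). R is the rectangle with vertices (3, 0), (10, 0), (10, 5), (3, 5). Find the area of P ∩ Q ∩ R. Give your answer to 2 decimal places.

The intersection is the polygon with vertices (5,5), (8,5), (8,3), (6.667,3), (5,4.25).
By the shoelace formula its area is 4.96.

4.96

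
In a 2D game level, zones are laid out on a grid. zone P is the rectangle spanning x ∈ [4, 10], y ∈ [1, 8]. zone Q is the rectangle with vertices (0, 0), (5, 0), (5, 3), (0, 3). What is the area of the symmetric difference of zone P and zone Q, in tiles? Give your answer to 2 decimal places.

|zone P∩zone Q|: x∈[4,5], y∈[1,3] → 1·2 = 2.
|zone P △ zone Q| = |zone P| + |zone Q| − 2·|zone P∩zone Q| = 42 + 15 − 4 = 53.00.

53.00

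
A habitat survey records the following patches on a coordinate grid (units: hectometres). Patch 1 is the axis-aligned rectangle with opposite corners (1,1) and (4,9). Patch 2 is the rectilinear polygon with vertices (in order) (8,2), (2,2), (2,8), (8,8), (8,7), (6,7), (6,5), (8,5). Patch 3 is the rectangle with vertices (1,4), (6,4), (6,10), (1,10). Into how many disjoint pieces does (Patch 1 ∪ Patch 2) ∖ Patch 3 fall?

(Patch 1 ∪ Patch 2) ∖ Patch 3 splits into 2 disjoint pieces (area 19, area 2).

2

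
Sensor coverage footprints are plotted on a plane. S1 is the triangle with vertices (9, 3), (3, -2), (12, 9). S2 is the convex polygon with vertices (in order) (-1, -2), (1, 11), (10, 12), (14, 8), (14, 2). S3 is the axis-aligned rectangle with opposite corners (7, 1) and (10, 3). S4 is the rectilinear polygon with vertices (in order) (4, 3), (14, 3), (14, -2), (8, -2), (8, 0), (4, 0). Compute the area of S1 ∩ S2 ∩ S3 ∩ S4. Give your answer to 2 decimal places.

The intersection is the polygon with vertices (9,3), (7,1.333), (7,2.889), (7.091,3).
By the shoelace formula its area is 1.66.

1.66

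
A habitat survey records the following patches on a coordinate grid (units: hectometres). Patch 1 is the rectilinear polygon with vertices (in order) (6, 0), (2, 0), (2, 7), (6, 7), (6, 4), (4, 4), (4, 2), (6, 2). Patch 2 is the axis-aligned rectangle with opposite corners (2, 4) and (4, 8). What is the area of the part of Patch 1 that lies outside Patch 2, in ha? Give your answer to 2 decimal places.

18.00

|Patch 1| = 24, |Patch 1∩Patch 2| = 6.
|Patch 1 ∖ Patch 2| = |Patch 1| − |Patch 1∩Patch 2| = 24 − 6 = 18.00.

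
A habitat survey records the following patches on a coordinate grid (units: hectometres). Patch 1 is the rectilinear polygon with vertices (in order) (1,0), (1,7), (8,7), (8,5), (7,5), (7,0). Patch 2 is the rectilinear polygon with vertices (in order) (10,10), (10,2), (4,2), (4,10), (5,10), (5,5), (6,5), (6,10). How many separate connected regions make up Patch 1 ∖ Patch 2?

2

Patch 1 ∖ Patch 2 splits into 2 disjoint pieces (area 27, area 2).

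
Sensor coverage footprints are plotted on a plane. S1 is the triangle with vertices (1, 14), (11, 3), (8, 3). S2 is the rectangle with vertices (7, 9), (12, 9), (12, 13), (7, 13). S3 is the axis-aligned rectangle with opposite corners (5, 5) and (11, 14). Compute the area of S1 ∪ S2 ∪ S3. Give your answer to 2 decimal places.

By inclusion–exclusion:
Individual areas: |S1| = 16.5, |S2| = 20, |S3| = 54.
|S1∩S2| = 0.
|S1∩S3| = 7.274.
|S2∩S3|: x∈[7,11], y∈[9,13] → 4·4 = 16.
|S1∩S2∩S3| = 0.
|S1 ∪ S2 ∪ S3| = 90.5 − 23.274 + 0 = 67.23.

67.23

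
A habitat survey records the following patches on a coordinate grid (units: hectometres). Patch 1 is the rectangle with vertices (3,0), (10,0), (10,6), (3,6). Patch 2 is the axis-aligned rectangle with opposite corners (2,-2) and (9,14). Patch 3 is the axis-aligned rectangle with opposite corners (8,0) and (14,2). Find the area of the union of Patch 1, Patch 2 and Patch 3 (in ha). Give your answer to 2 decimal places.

126.00

By inclusion–exclusion:
Individual areas: |Patch 1| = 42, |Patch 2| = 112, |Patch 3| = 12.
|Patch 1∩Patch 2|: x∈[3,9], y∈[0,6] → 6·6 = 36.
|Patch 1∩Patch 3|: x∈[8,10], y∈[0,2] → 2·2 = 4.
|Patch 2∩Patch 3|: x∈[8,9], y∈[0,2] → 1·2 = 2.
|Patch 1∩Patch 2∩Patch 3| = 2.
|Patch 1 ∪ Patch 2 ∪ Patch 3| = 166 − 42 + 2 = 126.00.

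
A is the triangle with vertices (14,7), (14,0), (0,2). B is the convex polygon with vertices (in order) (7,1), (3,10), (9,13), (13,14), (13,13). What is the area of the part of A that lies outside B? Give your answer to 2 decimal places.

|A| = 49, |A∩B| = 6.0776.
|A ∖ B| = |A| − |A∩B| = 49 − 6.0776 = 42.92.

42.92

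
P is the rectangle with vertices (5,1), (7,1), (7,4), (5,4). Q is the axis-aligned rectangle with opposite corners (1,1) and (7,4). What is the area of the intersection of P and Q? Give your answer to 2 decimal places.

6.00

|P∩Q|: x∈[5,7], y∈[1,4] → 2·3 = 6.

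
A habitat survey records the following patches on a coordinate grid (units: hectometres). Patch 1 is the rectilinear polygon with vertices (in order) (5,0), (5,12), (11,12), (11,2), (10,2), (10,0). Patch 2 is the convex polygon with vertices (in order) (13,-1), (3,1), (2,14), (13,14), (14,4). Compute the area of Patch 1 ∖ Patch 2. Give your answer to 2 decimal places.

|Patch 1| = 70, |Patch 1∩Patch 2| = 69.1.
|Patch 1 ∖ Patch 2| = |Patch 1| − |Patch 1∩Patch 2| = 70 − 69.1 = 0.90.

0.90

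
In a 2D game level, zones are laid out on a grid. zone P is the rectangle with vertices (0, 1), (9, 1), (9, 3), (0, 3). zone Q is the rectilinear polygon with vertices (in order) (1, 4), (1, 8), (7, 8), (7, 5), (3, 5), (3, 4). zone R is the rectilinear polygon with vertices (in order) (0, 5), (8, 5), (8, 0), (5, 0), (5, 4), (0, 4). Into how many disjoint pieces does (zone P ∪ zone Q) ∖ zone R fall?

3

(zone P ∪ zone Q) ∖ zone R splits into 3 disjoint pieces (area 2, area 10, area 18).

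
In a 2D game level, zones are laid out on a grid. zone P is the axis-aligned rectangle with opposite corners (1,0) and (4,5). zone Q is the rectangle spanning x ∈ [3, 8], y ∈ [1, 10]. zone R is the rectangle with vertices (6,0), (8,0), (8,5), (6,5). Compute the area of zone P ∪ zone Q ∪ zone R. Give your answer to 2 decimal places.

58.00

By inclusion–exclusion:
Individual areas: |zone P| = 15, |zone Q| = 45, |zone R| = 10.
|zone P∩zone Q|: x∈[3,4], y∈[1,5] → 1·4 = 4.
|zone P∩zone R| = 0 (no overlap).
|zone Q∩zone R|: x∈[6,8], y∈[1,5] → 2·4 = 8.
|zone P∩zone Q∩zone R| = 0.
|zone P ∪ zone Q ∪ zone R| = 70 − 12 + 0 = 58.00.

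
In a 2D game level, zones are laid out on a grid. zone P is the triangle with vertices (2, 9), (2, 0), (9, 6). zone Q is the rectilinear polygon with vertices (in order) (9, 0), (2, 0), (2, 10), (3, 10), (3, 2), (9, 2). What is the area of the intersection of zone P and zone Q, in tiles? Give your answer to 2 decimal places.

9.12

The intersection is the polygon with vertices (2,9), (3,8.571), (3,2), (4.333,2), (2,0).
By the shoelace formula its area is 9.12.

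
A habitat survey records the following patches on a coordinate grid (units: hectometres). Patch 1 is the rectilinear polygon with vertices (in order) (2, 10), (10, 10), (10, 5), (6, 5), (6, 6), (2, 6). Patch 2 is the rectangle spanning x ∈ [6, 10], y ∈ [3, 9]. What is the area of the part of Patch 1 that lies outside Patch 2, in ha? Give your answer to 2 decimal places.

|Patch 1| = 36, |Patch 1∩Patch 2| = 16.
|Patch 1 ∖ Patch 2| = |Patch 1| − |Patch 1∩Patch 2| = 36 − 16 = 20.00.

20.00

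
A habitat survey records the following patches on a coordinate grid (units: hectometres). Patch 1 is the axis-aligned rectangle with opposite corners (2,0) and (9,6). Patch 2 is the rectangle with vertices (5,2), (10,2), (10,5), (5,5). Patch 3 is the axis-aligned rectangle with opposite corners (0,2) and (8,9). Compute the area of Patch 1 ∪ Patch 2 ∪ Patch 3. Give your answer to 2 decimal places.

77.00

By inclusion–exclusion:
Individual areas: |Patch 1| = 42, |Patch 2| = 15, |Patch 3| = 56.
|Patch 1∩Patch 2|: x∈[5,9], y∈[2,5] → 4·3 = 12.
|Patch 1∩Patch 3|: x∈[2,8], y∈[2,6] → 6·4 = 24.
|Patch 2∩Patch 3|: x∈[5,8], y∈[2,5] → 3·3 = 9.
|Patch 1∩Patch 2∩Patch 3| = 9.
|Patch 1 ∪ Patch 2 ∪ Patch 3| = 113 − 45 + 9 = 77.00.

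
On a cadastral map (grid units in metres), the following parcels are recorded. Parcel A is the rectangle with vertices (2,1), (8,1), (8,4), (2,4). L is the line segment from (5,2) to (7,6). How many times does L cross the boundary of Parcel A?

The segment meets the boundary at (6,4).

1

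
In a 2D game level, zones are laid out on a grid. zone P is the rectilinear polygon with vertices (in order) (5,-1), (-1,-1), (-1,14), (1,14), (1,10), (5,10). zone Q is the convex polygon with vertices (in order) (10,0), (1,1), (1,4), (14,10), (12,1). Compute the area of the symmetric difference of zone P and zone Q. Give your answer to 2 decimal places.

115.34

|zone P| = 74, |zone Q| = 74.5, |zone P∩zone Q| = 16.5812.
|zone P △ zone Q| = |zone P| + |zone Q| − 2·|zone P∩zone Q| = 74 + 74.5 − 33.1624 = 115.34.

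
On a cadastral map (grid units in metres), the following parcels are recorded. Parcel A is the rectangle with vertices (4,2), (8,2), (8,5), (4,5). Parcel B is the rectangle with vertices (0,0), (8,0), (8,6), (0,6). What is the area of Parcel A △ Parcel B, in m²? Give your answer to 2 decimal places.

36.00

|Parcel A∩Parcel B|: x∈[4,8], y∈[2,5] → 4·3 = 12.
|Parcel A △ Parcel B| = |Parcel A| + |Parcel B| − 2·|Parcel A∩Parcel B| = 12 + 48 − 24 = 36.00.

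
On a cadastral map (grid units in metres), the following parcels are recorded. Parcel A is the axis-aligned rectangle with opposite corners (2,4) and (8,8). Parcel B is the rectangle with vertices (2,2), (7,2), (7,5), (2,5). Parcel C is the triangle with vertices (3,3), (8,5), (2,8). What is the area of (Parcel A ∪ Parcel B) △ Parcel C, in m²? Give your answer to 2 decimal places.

20.50

|Parcel A ∪ Parcel B| = 34.
|(Parcel A ∪ Parcel B) ∩ Parcel C| = 13.5.
|(Parcel A ∪ Parcel B) △ Parcel C| = 34 + 13.5 − 27 = 20.50.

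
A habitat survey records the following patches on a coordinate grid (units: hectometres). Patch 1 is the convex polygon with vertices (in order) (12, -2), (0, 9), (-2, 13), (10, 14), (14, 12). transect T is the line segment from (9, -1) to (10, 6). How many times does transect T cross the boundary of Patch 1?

The segment meets the boundary at (9.221,0.547).

1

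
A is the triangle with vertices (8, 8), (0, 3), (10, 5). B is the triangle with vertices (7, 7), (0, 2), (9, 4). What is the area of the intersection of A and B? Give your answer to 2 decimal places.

The intersection is the polygon with vertices (1.944,3.389), (7,7), (8.529,4.706).
By the shoelace formula its area is 8.56.

8.56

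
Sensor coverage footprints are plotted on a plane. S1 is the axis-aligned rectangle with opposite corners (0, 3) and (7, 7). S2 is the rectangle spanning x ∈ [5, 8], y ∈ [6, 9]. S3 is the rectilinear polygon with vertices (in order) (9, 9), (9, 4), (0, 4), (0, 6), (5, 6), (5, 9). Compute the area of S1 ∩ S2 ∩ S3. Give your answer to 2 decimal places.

2.00

The intersection is the polygon with vertices (7,6), (5,6), (5,7), (7,7).
By the shoelace formula its area is 2.00.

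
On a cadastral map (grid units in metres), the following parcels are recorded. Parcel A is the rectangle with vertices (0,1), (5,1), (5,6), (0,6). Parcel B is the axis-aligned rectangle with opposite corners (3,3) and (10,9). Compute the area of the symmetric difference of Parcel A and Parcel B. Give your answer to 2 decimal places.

55.00

|Parcel A∩Parcel B|: x∈[3,5], y∈[3,6] → 2·3 = 6.
|Parcel A △ Parcel B| = |Parcel A| + |Parcel B| − 2·|Parcel A∩Parcel B| = 25 + 42 − 12 = 55.00.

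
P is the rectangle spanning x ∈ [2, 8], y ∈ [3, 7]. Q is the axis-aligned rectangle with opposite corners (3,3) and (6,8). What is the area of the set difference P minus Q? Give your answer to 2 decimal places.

|P∩Q|: x∈[3,6], y∈[3,7] → 3·4 = 12.
|P| = 24.
|P ∖ Q| = |P| − |P∩Q| = 24 − 12 = 12.00.

12.00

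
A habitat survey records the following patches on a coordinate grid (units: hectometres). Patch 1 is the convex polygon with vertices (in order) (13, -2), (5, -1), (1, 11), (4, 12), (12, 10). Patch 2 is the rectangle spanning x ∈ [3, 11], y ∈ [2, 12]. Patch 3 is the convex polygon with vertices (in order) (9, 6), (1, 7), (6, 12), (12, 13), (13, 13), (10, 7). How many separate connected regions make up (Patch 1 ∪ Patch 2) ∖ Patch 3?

(Patch 1 ∪ Patch 2) ∖ Patch 3 splits into 2 disjoint pieces (area 76.5604, area 9.1667).

2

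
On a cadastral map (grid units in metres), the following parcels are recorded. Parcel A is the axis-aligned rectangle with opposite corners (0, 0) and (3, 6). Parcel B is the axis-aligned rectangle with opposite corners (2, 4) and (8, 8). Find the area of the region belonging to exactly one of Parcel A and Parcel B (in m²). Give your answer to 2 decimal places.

38.00

|Parcel A∩Parcel B|: x∈[2,3], y∈[4,6] → 1·2 = 2.
|Parcel A △ Parcel B| = |Parcel A| + |Parcel B| − 2·|Parcel A∩Parcel B| = 18 + 24 − 4 = 38.00.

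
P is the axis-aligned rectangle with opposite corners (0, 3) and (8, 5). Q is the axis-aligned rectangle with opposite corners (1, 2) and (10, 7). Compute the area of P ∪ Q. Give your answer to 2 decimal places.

By inclusion–exclusion:
Individual areas: |P| = 16, |Q| = 45.
|P∩Q|: x∈[1,8], y∈[3,5] → 7·2 = 14.
|P ∪ Q| = 61 − 14 = 47.00.

47.00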